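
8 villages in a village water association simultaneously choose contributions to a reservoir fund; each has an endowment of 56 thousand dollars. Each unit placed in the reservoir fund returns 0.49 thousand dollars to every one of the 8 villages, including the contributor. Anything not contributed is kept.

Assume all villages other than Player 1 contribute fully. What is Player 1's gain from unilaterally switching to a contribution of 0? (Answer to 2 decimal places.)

Switching from a contribution of 56 to 0 lets Player 1 keep an extra 56 thousand dollars, but lowers the reservoir fund by 56, which costs Player 1 their own share of that drop: 0.49 × 56 = 27.44.
Net gain = 56 − 27.44 = 28.56. The private return per contributed unit (0.49) is below 1, so free-riding is indeed the best response regardless of what the others do.

28.56 thousand dollars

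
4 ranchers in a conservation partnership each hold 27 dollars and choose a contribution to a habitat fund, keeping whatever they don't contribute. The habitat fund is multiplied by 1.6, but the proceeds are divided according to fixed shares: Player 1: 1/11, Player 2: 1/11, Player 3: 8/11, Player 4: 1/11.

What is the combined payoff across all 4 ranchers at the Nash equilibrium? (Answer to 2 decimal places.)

Each unit j contributes comes back to j as 1.6 × (j's share), so j prefers to contribute only if that share exceeds 1/1.6 = 0.6250; otherwise keeping the unit dominates.
Player 3 alone (share 8/11) is above the threshold, contributing 27; the remaining 3 contribute 0. Total contributed: 27.
The habitat fund pays out 1.6 × 27 = 43.20 in total (split across the unequal shares, but the aggregate is all that matters for the group sum).
The 3 free-riders keep 27 each, adding 81. Group total = 81 + 43.20 = 124.20.

124.20 dollars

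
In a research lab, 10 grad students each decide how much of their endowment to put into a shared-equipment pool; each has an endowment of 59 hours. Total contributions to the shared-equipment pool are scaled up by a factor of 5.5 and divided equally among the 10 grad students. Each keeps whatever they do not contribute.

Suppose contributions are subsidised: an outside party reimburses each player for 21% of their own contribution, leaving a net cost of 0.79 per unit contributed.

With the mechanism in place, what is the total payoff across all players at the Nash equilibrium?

590.00 hours

With the mechanism, a contributed unit returns (5.5/10) / 0.79 = 0.6962 per unit of net cost — still below 1 — so contributing 0 remains dominant for every player.
Everyone keeps their endowment and the group total is 10 × 59 = 590.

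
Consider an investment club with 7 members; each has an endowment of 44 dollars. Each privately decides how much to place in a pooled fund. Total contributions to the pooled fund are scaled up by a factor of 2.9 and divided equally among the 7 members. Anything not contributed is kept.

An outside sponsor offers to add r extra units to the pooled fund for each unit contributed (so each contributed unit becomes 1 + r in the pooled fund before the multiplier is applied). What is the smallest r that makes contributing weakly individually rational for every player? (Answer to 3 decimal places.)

With matching at rate r, one contributed unit becomes (1 + r) in the pooled fund and returns 2.9 × (1 + r) / 7 to the contributor.
Setting this equal to 1: 1 + r = 7/2.9 = 2.4138.
So the minimum matching rate is r = 2.4138 − 1 = 1.414.

1.414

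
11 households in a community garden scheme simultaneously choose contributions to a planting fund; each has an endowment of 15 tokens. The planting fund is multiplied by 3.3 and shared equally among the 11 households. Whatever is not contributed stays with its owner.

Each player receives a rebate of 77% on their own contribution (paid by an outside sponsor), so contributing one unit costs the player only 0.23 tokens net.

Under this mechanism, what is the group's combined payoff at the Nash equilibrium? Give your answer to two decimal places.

With the mechanism, a contributed unit returns (3.3/11) / 0.23 = 1.3043 per unit of net cost to the contributor — now above 1 — so contributing fully is weakly dominant for every player.
At the Nash equilibrium everyone contributes 15. Group total payoff = 11 × (15 × 0.77 + 3.3 × 15) = 671.55.

671.55 tokens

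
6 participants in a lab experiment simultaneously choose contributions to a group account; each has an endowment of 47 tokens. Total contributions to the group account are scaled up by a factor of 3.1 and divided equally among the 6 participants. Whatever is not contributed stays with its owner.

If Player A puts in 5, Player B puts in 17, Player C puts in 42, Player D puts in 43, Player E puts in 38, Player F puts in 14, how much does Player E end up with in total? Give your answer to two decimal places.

91.15 tokens

Total contributed: 5 + 17 + 42 + 43 + 38 + 14 = 159.
Each receives 3.1 × 159 / 6 = 82.15 from the group account.
Player E keeps 47 − 38 = 9, so Player E's payoff is 9 + 82.15 = 91.15.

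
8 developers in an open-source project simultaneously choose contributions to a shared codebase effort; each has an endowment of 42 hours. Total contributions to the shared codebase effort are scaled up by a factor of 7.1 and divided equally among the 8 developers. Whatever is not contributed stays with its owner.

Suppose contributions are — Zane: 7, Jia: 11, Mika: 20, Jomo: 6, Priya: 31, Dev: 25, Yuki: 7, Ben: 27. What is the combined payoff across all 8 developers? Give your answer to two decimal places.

1153.40 hours

Total contributed: 7 + 11 + 20 + 6 + 31 + 25 + 7 + 27 = 134; total kept: 8 × 42 − 134 = 202.
The shared codebase effort pays out 7.1 × 134 = 951.40 in aggregate.
Group total = 202 + 951.40 = 1153.40.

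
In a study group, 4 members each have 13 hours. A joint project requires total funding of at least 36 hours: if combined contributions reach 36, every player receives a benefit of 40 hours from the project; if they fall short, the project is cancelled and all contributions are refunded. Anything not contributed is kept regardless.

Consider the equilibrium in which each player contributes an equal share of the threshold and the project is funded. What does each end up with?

Equal share of the threshold: 36/4 = 9.
At this profile no one gains by cutting their contribution: any cut drops the total below 36, the project is cancelled, contributions are refunded, and the deviator ends with 13, which is less than 13 − 9 + 40 = 44. Contributing more than 9 just wastes the excess. So contributing exactly 9 is a best response.
Each player's payoff: 13 − 9 + 40 = 44.

44 hours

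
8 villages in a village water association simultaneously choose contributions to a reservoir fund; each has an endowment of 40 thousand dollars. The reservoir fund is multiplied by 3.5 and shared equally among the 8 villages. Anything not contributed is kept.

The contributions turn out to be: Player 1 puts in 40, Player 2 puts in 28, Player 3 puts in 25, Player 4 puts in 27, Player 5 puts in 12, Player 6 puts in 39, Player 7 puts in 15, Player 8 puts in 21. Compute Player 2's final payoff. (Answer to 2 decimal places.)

102.56 thousand dollars

Total contributed: 40 + 28 + 25 + 27 + 12 + 39 + 15 + 21 = 207.
Each receives 3.5 × 207 / 8 = 90.56 from the reservoir fund.
Player 2 keeps 40 − 28 = 12, so Player 2's payoff is 12 + 90.56 = 102.56.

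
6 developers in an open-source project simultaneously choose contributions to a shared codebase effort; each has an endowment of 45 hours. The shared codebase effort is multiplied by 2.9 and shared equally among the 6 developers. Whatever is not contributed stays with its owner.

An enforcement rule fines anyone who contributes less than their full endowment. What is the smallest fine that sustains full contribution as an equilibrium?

23.25 hours

Given the others contribute fully, the best deviation is to contribute 0 (any partial contribution still incurs the fine and gives up units whose private return 0.4833 is below 1).
Deviating from 45 to 0 saves 45 hours but forfeits the deviator's share of the drop in the shared codebase effort: 2.9/6 × 45 = 21.75.
So the deviation gain is 45 − 21.75 = 23.25, and the fine must be at least 23.25 hours to wipe it out.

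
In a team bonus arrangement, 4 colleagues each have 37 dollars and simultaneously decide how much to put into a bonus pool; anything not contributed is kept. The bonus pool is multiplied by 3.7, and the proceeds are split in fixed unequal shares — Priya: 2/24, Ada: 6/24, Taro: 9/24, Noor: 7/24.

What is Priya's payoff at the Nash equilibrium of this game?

59.82 dollars

Player j's private return per contributed unit is 3.7 × (j's share). Contributing is weakly dominant for j when that share is at least 1/3.7 = 0.2703, and contributing 0 is dominant otherwise.
The shares above 0.2703 belong to Taro and Noor, contributing 37 each; the remaining 2 contribute 0. Total contributed: 74.
Priya keeps 37 and receives 3.7 × 74 × 2/24 = 22.82 from the bonus pool, for a payoff of 59.82.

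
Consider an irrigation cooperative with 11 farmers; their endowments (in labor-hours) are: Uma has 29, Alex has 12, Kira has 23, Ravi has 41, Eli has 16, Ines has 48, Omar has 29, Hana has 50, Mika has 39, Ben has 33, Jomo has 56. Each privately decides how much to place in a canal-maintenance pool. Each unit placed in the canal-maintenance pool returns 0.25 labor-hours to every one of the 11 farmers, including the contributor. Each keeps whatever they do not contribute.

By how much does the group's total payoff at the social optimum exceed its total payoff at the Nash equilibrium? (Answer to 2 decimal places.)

The private return per contributed unit is 0.25 < 1 for everyone, so the Nash equilibrium is zero contribution and the group total is Σ E_j = 29 + 12 + 23 + 41 + 16 + 48 + 29 + 50 + 39 + 33 + 56 = 376.
Each contributed unit returns 2.750 to the group, so the social optimum is full contribution by everyone: group total = 2.750 × 376 = 1034.00.
Efficiency loss = (2.750 − 1) × 376 = 658.00.

658.00 labor-hours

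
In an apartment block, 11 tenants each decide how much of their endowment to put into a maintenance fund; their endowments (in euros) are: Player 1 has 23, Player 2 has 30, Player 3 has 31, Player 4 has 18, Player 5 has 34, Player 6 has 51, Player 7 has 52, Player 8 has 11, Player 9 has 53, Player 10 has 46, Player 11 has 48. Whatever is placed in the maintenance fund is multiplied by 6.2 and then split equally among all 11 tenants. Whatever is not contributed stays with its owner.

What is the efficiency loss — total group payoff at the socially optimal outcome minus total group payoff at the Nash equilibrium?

The private return per contributed unit is 6.2/11 = 0.5636 < 1 for every player regardless of endowment, so the Nash equilibrium is zero contribution and the group total is Σ E_j = 23 + 30 + 31 + 18 + 34 + 51 + 52 + 11 + 53 + 46 + 48 = 397.
Each contributed unit returns 6.200 to the group, so the social optimum is full contribution by everyone: group total = 6.200 × 397 = 2461.40.
Efficiency loss = (6.200 − 1) × 397 = 2064.40.

2064.40 euros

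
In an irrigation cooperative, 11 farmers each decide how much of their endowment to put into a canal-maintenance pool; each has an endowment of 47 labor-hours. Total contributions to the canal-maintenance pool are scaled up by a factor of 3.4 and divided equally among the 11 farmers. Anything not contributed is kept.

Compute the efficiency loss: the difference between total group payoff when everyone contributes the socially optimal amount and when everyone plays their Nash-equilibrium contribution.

1240.80 labor-hours

Each contributed unit returns 3.4/11 = 0.3091 to its contributor — below 1 — so contributing 0 is dominant for every player. At the Nash equilibrium everyone keeps their 47, and the group total is 11 × 47 = 517.
Each contributed unit returns 3.400 to the group as a whole (0.3091 to each of 11 players), which exceeds 1, so the social optimum is full contribution: group total = 3.400 × 517 = 1757.80.
Efficiency loss = 1757.80 − 517 = 1240.80.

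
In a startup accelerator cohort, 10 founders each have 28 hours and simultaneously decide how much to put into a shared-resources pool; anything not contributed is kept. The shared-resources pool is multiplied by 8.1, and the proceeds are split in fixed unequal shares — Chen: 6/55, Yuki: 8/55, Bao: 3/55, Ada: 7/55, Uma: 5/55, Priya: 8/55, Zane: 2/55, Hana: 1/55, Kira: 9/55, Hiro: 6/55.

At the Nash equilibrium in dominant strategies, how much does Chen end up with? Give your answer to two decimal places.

126.97 hours

A player with share s gets back 8.1·s per unit contributed, so full contribution is dominant for anyone with s > 1/8.1 = 0.1235 and zero contribution is dominant for anyone below.
Yuki, Ada, Priya and Kira are above the threshold, contributing 28 each; the remaining 6 contribute 0. Total contributed: 112.
Chen keeps 28 and receives 8.1 × 112 × 6/55 = 98.97 from the shared-resources pool, for a payoff of 126.97.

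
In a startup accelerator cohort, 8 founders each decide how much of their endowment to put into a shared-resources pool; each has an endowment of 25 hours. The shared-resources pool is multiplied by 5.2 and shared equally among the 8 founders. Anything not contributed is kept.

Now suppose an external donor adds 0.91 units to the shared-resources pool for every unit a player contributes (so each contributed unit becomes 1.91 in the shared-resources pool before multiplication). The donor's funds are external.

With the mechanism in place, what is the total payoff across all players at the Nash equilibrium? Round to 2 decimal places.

1986.40 hours

With the mechanism, a contributed unit returns 5.2 × 1.91 / 8 = 1.2415 per unit of net cost to the contributor — now above 1 — so contributing fully is weakly dominant for every player.
So the Nash equilibrium is full contribution by all 8; the group earns 5.2 × 1.91 × 200 = 1986.40.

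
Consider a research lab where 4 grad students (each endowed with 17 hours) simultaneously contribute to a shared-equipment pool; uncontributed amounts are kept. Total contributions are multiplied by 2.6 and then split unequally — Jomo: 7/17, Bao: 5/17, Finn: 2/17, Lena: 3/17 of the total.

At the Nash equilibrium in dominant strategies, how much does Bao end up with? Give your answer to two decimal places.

Player j's private return per contributed unit is 2.6 × (j's share). Contributing is weakly dominant for j when that share is at least 1/2.6 = 0.3846, and contributing 0 is dominant otherwise.
Jomo alone (share 7/17) is above the threshold, contributing 17; the remaining 3 contribute 0. Total contributed: 17.
Bao keeps 17 and receives 2.6 × 17 × 5/17 = 13.00 from the shared-equipment pool, for a payoff of 30.00.

30.00 hours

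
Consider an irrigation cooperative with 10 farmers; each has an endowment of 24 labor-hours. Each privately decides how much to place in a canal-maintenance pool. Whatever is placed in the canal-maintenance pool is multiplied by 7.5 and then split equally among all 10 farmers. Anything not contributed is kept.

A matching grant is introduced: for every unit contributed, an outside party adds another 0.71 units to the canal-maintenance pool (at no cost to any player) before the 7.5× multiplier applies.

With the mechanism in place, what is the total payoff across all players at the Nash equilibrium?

3078.00 labor-hours

Under the mechanism each unit contributed yields 7.5 × 1.71 / 10 = 1.2825 back to its contributor per unit of net cost, which exceeds 1, making full contribution the dominant choice for everyone.
At the Nash equilibrium everyone contributes 24. Group total payoff = 7.5 × 1.71 × 240 = 3078.00.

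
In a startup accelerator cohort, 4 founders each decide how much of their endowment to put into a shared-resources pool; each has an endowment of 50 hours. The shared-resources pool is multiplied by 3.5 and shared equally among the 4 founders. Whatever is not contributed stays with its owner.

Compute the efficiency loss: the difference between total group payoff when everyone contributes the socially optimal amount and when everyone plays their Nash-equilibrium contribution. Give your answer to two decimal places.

Each contributed unit returns 3.5/4 = 0.8750 to its contributor — below 1 — so contributing 0 is dominant for every player. At the Nash equilibrium everyone keeps their 50, and the group total is 4 × 50 = 200.
Each contributed unit returns 3.500 to the group as a whole (0.8750 to each of 4 players), which exceeds 1, so the social optimum is full contribution: group total = 3.500 × 200 = 700.00.
Efficiency loss = 700.00 − 200 = 500.00.

500.00 hours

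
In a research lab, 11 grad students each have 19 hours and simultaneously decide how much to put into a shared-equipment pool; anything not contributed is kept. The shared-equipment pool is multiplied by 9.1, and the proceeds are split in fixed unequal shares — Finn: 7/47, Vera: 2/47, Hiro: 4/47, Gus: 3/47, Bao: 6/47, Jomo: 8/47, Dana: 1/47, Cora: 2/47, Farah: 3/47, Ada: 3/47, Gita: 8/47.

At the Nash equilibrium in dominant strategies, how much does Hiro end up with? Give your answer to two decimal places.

77.86 hours

For player j, contributing a unit is worthwhile iff 9.1 × (j's share) ≥ 1, i.e. iff j's share is at least 0.1099.
Finn, Bao, Jomo and Gita clear that bar, contributing 19 each; the remaining 7 contribute 0. Total contributed: 76.
Hiro keeps 19 and receives 9.1 × 76 × 4/47 = 58.86 from the shared-equipment pool, for a payoff of 77.86.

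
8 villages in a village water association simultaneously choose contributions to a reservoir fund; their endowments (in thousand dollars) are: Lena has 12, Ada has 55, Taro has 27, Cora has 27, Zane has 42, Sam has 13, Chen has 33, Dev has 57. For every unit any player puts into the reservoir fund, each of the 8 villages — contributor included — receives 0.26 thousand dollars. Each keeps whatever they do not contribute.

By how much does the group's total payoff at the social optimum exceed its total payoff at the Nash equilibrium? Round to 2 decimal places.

287.28 thousand dollars

The private return per contributed unit is 0.26 < 1 for everyone, so the Nash equilibrium is zero contribution and the group total is Σ E_j = 12 + 55 + 27 + 27 + 42 + 13 + 33 + 57 = 266.
Each contributed unit returns 2.080 to the group, so the social optimum is full contribution by everyone: group total = 2.080 × 266 = 553.28.
Efficiency loss = (2.080 − 1) × 266 = 287.28.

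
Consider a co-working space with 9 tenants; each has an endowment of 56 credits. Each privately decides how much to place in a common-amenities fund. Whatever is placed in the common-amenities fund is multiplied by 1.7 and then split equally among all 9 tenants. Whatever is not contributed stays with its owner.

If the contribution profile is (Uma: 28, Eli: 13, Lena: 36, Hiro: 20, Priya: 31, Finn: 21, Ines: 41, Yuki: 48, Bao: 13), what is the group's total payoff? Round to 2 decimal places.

Total contributed: 28 + 13 + 36 + 20 + 31 + 21 + 41 + 48 + 13 = 251; total kept: 9 × 56 − 251 = 253.
The common-amenities fund pays out 1.7 × 251 = 426.70 in aggregate.
Group total = 253 + 426.70 = 679.70.

679.70 credits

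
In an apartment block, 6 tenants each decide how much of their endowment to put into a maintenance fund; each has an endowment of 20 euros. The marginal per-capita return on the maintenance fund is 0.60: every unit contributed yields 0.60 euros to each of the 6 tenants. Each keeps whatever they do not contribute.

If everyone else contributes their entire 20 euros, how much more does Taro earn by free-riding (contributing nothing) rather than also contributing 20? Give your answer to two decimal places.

Switching from a contribution of 20 to 0 lets Taro keep an extra 20 euros, but lowers the maintenance fund by 20, which costs Taro their own share of that drop: 0.60 × 20 = 12.00.
Net gain = 20 − 12.00 = 8.00. The private return per contributed unit (0.60) is below 1, so free-riding is indeed the best response regardless of what the others do.

8.00 euros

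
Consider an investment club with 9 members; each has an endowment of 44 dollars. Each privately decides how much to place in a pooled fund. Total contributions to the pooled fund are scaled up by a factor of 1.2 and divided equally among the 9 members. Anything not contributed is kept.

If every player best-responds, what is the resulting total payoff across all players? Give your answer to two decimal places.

Each contributed unit returns 1.2/9 = 0.1333 to its contributor — below 1 — so contributing 0 is dominant for every player. At the Nash equilibrium everyone keeps their 44, and the group total is 9 × 44 = 396.

396.00 dollars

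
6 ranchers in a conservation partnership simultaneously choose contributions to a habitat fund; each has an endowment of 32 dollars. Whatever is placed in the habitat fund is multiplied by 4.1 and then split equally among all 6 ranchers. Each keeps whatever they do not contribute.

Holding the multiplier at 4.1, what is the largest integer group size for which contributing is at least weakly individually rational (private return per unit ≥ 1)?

Private return per unit is 4.1/(group size), which is ≥ 1 whenever the group size is ≤ 4.1.
The largest such integer is 4.

4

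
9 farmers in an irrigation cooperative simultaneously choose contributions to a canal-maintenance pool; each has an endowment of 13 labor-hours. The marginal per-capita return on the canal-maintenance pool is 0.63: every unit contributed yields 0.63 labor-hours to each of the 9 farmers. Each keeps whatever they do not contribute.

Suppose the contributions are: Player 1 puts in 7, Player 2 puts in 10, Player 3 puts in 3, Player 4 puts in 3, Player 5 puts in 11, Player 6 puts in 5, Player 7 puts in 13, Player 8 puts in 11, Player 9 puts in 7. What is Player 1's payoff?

Total contributed: 7 + 10 + 3 + 3 + 11 + 5 + 13 + 11 + 7 = 70.
Each receives 0.63 × 70 = 44.10 from the canal-maintenance pool.
Player 1 keeps 13 − 7 = 6, so Player 1's payoff is 6 + 44.10 = 50.10.

50.10 labor-hours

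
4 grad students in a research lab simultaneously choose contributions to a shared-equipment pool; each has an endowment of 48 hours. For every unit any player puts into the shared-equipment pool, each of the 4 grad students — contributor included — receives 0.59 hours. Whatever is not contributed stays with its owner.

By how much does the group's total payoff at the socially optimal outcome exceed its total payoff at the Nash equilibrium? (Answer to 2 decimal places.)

261.12 hours

The private return per contributed unit is 0.59 < 1, so contributing 0 is dominant for every player. At the Nash equilibrium everyone keeps their 48, and the group total is 4 × 48 = 192.
Each contributed unit returns 2.360 to the group as a whole (0.59 to each of 4 players), which exceeds 1, so the social optimum is full contribution: group total = 2.360 × 192 = 453.12.
Efficiency loss = 453.12 − 192 = 261.12.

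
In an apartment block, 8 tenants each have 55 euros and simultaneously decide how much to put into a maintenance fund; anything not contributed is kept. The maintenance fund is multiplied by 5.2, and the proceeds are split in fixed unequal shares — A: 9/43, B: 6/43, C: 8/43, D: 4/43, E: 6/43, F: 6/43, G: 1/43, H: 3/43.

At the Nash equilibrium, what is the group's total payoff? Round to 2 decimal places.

Player j's private return per contributed unit is 5.2 × (j's share). Contributing is weakly dominant for j when that share is at least 1/5.2 = 0.1923, and contributing 0 is dominant otherwise.
Only A (9/43) clears that bar, contributing 55; the remaining 7 contribute 0. Total contributed: 55.
The maintenance fund pays out 5.2 × 55 = 286.00 in total (split across the unequal shares, but the aggregate is all that matters for the group sum).
The 7 free-riders keep 55 each, adding 385. Group total = 385 + 286.00 = 671.00.

671.00 euros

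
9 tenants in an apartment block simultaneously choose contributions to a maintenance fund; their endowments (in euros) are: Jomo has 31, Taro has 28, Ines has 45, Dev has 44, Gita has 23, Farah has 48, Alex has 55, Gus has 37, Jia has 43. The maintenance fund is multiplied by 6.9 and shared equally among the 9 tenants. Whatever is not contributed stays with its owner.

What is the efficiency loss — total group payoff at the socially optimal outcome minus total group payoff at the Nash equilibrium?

The private return per contributed unit is 6.9/9 = 0.7667 < 1 for every player regardless of endowment, so the Nash equilibrium is zero contribution and the group total is Σ E_j = 31 + 28 + 45 + 44 + 23 + 48 + 55 + 37 + 43 = 354.
Each contributed unit returns 6.900 to the group, so the social optimum is full contribution by everyone: group total = 6.900 × 354 = 2442.60.
Efficiency loss = (6.900 − 1) × 354 = 2088.60.

2088.60 euros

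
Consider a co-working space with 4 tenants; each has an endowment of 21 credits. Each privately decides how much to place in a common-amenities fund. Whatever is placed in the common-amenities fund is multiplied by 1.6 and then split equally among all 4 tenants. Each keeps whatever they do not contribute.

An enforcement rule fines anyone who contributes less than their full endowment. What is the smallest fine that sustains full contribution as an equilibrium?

12.60 credits

Given the others contribute fully, the best deviation is to contribute 0 (any partial contribution still incurs the fine and gives up units whose private return 0.4000 is below 1).
Deviating from 21 to 0 saves 21 credits but forfeits the deviator's share of the drop in the common-amenities fund: 1.6/4 × 21 = 8.40.
So the deviation gain is 21 − 8.40 = 12.60, and the fine must be at least 12.60 credits to wipe it out.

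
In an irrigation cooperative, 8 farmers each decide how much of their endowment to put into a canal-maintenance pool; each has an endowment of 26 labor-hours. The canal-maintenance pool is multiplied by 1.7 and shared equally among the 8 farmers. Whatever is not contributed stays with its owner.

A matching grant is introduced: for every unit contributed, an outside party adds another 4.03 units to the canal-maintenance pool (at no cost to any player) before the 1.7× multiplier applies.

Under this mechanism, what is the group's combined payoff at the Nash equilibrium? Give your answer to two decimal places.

1778.61 labor-hours

Under the mechanism each unit contributed yields 1.7 × 5.03 / 8 = 1.0689 back to its contributor per unit of net cost, which exceeds 1, making full contribution the dominant choice for everyone.
So the Nash equilibrium is full contribution by all 8; the group earns 1.7 × 5.03 × 208 = 1778.61.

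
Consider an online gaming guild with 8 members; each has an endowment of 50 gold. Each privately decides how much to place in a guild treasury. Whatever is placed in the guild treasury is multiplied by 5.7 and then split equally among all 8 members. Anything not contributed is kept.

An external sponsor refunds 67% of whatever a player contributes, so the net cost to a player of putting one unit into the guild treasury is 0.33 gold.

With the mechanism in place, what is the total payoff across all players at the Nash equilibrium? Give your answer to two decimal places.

Under the mechanism each unit contributed yields (5.7/8) / 0.33 = 2.1591 back to its contributor per unit of net cost, which exceeds 1, making full contribution the dominant choice for everyone.
At the Nash equilibrium everyone contributes 50. Group total payoff = 8 × (50 × 0.67 + 5.7 × 50) = 2548.00.

2548.00 gold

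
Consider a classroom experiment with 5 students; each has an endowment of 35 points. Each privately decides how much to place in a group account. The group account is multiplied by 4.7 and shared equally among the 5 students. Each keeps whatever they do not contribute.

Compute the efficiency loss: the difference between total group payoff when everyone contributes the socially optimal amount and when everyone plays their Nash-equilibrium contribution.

Each contributed unit returns 4.7/5 = 0.9400 to its contributor — below 1 — so contributing 0 is dominant for every player. At the Nash equilibrium everyone keeps their 35, and the group total is 5 × 35 = 175.
Each contributed unit returns 4.700 to the group as a whole (0.9400 to each of 5 players), which exceeds 1, so the social optimum is full contribution: group total = 4.700 × 175 = 822.50.
Efficiency loss = 822.50 − 175 = 647.50.

647.50 points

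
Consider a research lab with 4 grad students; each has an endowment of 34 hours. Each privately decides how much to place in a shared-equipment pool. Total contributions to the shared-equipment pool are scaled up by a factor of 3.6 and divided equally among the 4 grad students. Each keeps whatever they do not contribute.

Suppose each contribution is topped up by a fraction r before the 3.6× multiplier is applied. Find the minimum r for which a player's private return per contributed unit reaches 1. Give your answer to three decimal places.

0.111

With matching at rate r, one contributed unit becomes (1 + r) in the shared-equipment pool and returns 3.6 × (1 + r) / 4 to the contributor.
Setting this equal to 1: 1 + r = 4/3.6 = 1.1111.
So the minimum matching rate is r = 1.1111 − 1 = 0.111.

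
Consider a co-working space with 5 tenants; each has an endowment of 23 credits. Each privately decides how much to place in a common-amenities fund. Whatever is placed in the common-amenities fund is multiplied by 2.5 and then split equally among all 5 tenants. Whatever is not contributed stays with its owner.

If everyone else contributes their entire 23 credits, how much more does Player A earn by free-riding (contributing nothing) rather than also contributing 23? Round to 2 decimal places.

11.50 credits

Switching from a contribution of 23 to 0 lets Player A keep an extra 23 credits, but lowers the common-amenities fund by 23, which costs Player A their own share of that drop: 2.5/5 × 23 = 11.50.
Net gain = 23 − 11.50 = 11.50. The private return per contributed unit (0.5000) is below 1, so free-riding is indeed the best response regardless of what the others do.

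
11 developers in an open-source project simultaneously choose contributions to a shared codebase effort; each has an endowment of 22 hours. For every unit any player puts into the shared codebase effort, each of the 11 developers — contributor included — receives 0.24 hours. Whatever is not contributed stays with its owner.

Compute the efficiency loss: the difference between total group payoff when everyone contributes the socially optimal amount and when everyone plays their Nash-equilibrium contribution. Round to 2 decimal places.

The private return per contributed unit is 0.24 < 1, so contributing 0 is dominant for every player. At the Nash equilibrium everyone keeps their 22, and the group total is 11 × 22 = 242.
Each contributed unit returns 2.640 to the group as a whole (0.24 to each of 11 players), which exceeds 1, so the social optimum is full contribution: group total = 2.640 × 242 = 638.88.
Efficiency loss = 638.88 − 242 = 396.88.

396.88 hours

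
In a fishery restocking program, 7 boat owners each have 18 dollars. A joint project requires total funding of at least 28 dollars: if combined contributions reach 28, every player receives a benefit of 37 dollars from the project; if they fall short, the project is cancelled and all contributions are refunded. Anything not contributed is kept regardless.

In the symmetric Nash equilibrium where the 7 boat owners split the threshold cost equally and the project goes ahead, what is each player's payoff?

51 dollars

Equal share of the threshold: 28/7 = 4.
At this profile no one gains by cutting their contribution: any cut drops the total below 28, the project is cancelled, contributions are refunded, and the deviator ends with 18, which is less than 18 − 4 + 37 = 51. Contributing more than 4 just wastes the excess. So contributing exactly 4 is a best response.
Each player's payoff: 18 − 4 + 37 = 51.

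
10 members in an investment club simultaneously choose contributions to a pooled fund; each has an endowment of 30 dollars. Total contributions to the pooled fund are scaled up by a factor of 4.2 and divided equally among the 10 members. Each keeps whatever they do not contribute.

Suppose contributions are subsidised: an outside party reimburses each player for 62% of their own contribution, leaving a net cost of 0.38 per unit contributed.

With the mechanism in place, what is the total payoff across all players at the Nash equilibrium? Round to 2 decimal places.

With the mechanism, a contributed unit returns (4.2/10) / 0.38 = 1.1053 per unit of net cost to the contributor — now above 1 — so contributing fully is weakly dominant for every player.
So the Nash equilibrium is full contribution by all 10; the group earns 10 × (30 × 0.62 + 4.2 × 30) = 1446.00.

1446.00 dollars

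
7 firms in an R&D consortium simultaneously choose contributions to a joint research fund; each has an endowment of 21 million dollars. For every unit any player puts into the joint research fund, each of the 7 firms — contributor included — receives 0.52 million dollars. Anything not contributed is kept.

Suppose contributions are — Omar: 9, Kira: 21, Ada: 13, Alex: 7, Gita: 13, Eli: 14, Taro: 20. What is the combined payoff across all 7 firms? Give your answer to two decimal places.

403.08 million dollars

Total contributed: 9 + 21 + 13 + 7 + 13 + 14 + 20 = 97; total kept: 7 × 21 − 97 = 50.
The joint research fund pays out 0.52 × 7 × 97 = 353.08 in aggregate.
Group total = 50 + 353.08 = 403.08.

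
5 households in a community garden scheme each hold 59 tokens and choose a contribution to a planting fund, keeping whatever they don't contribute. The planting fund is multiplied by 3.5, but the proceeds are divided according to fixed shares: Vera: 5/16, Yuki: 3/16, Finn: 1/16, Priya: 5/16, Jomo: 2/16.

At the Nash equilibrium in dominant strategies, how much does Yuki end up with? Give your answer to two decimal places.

For player j, contributing a unit is worthwhile iff 3.5 × (j's share) ≥ 1, i.e. iff j's share is at least 0.2857.
Vera and Priya clear that bar, contributing 59 each; the remaining 3 contribute 0. Total contributed: 118.
Yuki keeps 59 and receives 3.5 × 118 × 3/16 = 77.44 from the planting fund, for a payoff of 136.44.

136.44 tokens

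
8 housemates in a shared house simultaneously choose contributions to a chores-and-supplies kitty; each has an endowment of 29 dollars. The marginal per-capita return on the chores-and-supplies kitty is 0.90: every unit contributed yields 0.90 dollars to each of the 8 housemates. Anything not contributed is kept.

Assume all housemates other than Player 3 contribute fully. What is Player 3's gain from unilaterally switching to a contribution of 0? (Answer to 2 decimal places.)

2.90 dollars

Switching from a contribution of 29 to 0 lets Player 3 keep an extra 29 dollars, but lowers the chores-and-supplies kitty by 29, which costs Player 3 their own share of that drop: 0.90 × 29 = 26.10.
Net gain = 29 − 26.10 = 2.90. The private return per contributed unit (0.90) is below 1, so free-riding is indeed the best response regardless of what the others do.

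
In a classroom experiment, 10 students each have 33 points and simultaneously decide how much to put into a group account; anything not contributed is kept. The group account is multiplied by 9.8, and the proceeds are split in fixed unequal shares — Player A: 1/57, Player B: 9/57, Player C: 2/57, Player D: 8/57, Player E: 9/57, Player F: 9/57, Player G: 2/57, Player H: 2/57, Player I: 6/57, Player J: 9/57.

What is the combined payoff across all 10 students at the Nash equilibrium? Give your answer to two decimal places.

2072.40 points

For player j, contributing a unit is worthwhile iff 9.8 × (j's share) ≥ 1, i.e. iff j's share is at least 0.1020.
Player B, Player D, Player E, Player F, Player I and Player J are above the threshold, contributing 33 each; the remaining 4 contribute 0. Total contributed: 198.
The group account pays out 9.8 × 198 = 1940.40 in total (split across the unequal shares, but the aggregate is all that matters for the group sum).
The 4 free-riders keep 33 each, adding 132. Group total = 132 + 1940.40 = 2072.40.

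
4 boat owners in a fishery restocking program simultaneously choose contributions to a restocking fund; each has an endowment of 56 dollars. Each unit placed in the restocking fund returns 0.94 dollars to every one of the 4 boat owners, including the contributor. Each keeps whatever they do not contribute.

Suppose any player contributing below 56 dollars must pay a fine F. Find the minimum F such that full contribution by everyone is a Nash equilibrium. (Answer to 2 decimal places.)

Given the others contribute fully, the best deviation is to contribute 0 (any partial contribution still incurs the fine and gives up units whose private return 0.94 is below 1).
Deviating from 56 to 0 saves 56 dollars but forfeits the deviator's share of the drop in the restocking fund: 0.94 × 56 = 52.64.
So the deviation gain is 56 − 52.64 = 3.36, and the fine must be at least 3.36 dollars to wipe it out.

3.36 dollars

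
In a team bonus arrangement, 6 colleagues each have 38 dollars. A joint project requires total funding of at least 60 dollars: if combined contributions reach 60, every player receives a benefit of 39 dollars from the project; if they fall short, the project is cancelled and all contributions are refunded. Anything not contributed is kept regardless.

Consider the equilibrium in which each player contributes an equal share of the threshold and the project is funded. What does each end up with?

Equal share of the threshold: 60/6 = 10.
At this profile no one gains by cutting their contribution: any cut drops the total below 60, the project is cancelled, contributions are refunded, and the deviator ends with 38, which is less than 38 − 10 + 39 = 67. Contributing more than 10 just wastes the excess. So contributing exactly 10 is a best response.
Each player's payoff: 38 − 10 + 39 = 67.

67 dollars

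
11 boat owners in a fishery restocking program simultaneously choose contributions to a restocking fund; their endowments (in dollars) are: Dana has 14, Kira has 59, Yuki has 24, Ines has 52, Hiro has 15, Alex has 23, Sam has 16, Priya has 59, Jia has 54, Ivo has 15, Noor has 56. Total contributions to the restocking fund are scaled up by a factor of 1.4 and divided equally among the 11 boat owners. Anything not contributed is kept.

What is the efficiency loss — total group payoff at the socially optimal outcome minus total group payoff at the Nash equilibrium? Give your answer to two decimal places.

The private return per contributed unit is 1.4/11 = 0.1273 < 1 for every player regardless of endowment, so the Nash equilibrium is zero contribution and the group total is Σ E_j = 14 + 59 + 24 + 52 + 15 + 23 + 16 + 59 + 54 + 15 + 56 = 387.
Each contributed unit returns 1.400 to the group, so the social optimum is full contribution by everyone: group total = 1.400 × 387 = 541.80.
Efficiency loss = (1.400 − 1) × 387 = 154.80.

154.80 dollars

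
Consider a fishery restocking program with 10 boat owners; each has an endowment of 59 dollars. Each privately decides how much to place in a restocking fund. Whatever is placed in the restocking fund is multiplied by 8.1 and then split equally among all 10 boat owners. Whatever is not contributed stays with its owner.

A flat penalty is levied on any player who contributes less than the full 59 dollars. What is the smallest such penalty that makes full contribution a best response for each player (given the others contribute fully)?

Given the others contribute fully, the best deviation is to contribute 0 (any partial contribution still incurs the fine and gives up units whose private return 0.8100 is below 1).
Deviating from 59 to 0 saves 59 dollars but forfeits the deviator's share of the drop in the restocking fund: 8.1/10 × 59 = 47.79.
So the deviation gain is 59 − 47.79 = 11.21, and the fine must be at least 11.21 dollars to wipe it out.

11.21 dollars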